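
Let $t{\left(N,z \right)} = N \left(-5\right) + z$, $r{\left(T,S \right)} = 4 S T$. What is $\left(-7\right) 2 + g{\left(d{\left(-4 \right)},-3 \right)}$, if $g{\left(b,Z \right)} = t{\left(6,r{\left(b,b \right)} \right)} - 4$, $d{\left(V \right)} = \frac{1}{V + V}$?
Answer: $- \frac{767}{16} \approx -47.938$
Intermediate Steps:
$r{\left(T,S \right)} = 4 S T$
$d{\left(V \right)} = \frac{1}{2 V}$
$t{\left(N,z \right)} = z - 5 N$ ($t{\left(N,z \right)} = - 5 N + z = z - 5 N$)
$g{\left(b,Z \right)} = -34 + 4 b^{2}$ ($g{\left(b,Z \right)} = \left(4 b b - 30\right) - 4 = \left(4 b^{2} - 30\right) - 4 = \left(-30 + 4 b^{2}\right) - 4 = -34 + 4 b^{2}$)
$\left(-7\right) 2 + g{\left(d{\left(-4 \right)},-3 \right)} = \left(-7\right) 2 - \left(34 - 4 \left(\frac{1}{2 \left(-4\right)}\right)^{2}\right) = -14 - \left(34 - 4 \left(\frac{1}{2} \left(- \frac{1}{4}\right)\right)^{2}\right) = -14 - \left(34 - 4 \left(- \frac{1}{8}\right)^{2}\right) = -14 + \left(-34 + 4 \cdot \frac{1}{64}\right) = -14 + \left(-34 + \frac{1}{16}\right) = -14 - \frac{543}{16} = - \frac{767}{16}$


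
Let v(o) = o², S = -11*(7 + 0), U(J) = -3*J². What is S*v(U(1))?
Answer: -693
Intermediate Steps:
S = -77 (S = -11*7 = -77)
S*v(U(1)) = -77*(-3*1²)² = -77*(-3*1)² = -77*(-3)² = -77*9 = -693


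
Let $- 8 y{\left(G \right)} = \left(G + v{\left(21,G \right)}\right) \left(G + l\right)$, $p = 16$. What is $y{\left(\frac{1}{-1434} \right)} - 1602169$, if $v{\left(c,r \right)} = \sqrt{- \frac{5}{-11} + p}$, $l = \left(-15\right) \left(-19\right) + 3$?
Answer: $- \frac{26357038276321}{16450848} - \frac{412991 \sqrt{1991}}{126192} \approx -1.6023 \cdot 10^{6}$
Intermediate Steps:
$l = 288$ ($l = 285 + 3 = 288$)
$v{\left(c,r \right)} = \frac{\sqrt{1991}}{11}$ ($v{\left(c,r \right)} = \sqrt{- \frac{5}{-11} + 16} = \sqrt{\left(-5\right) \left(- \frac{1}{11}\right) + 16} = \sqrt{\frac{5}{11} + 16} = \sqrt{\frac{181}{11}} = \frac{\sqrt{1991}}{11}$)
$y{\left(G \right)} = - \frac{\left(288 + G\right) \left(G + \frac{\sqrt{1991}}{11}\right)}{8}$ ($y{\left(G \right)} = - \frac{\left(G + \frac{\sqrt{1991}}{11}\right) \left(G + 288\right)}{8} = - \frac{\left(G + \frac{\sqrt{1991}}{11}\right) \left(288 + G\right)}{8} = - \frac{\left(288 + G\right) \left(G + \frac{\sqrt{1991}}{11}\right)}{8}$)
$y{\left(\frac{1}{-1434} \right)} - 1602169 = \left(- \frac{36}{-1434} - \frac{36 \sqrt{1991}}{11} - \frac{\left(\frac{1}{-1434}\right)^{2}}{8} - \frac{\sqrt{1991}}{88 \left(-1434\right)}\right) - 1602169 = \left(\left(-36\right) \left(- \frac{1}{1434}\right) - \frac{36 \sqrt{1991}}{11} - \frac{\left(- \frac{1}{1434}\right)^{2}}{8} - - \frac{\sqrt{1991}}{126192}\right) - 1602169 = \left(\frac{6}{239} - \frac{36 \sqrt{1991}}{11} - \frac{1}{16450848} + \frac{\sqrt{1991}}{126192}\right) - 1602169 = \left(\frac{412991}{16450848} - \frac{412991 \sqrt{1991}}{126192}\right) - 1602169 = - \frac{26357038276321}{16450848} - \frac{412991 \sqrt{1991}}{126192}$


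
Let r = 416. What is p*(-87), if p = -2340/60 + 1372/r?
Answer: 323031/104 ≈ 3106.1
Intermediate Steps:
p = -3713/104 (p = -2340/60 + 1372/416 = -2340*1/60 + 1372*(1/416) = -39 + 343/104 = -3713/104 ≈ -35.702)
p*(-87) = -3713/104*(-87) = 323031/104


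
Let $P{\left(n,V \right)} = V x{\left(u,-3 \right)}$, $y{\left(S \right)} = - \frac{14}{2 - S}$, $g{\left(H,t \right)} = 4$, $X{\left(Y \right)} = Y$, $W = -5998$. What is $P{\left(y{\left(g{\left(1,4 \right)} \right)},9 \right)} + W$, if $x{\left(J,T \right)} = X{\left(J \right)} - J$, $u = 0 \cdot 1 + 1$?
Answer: $-5998$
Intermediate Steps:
$u = 1$ ($u = 0 + 1 = 1$)
$x{\left(J,T \right)} = 0$ ($x{\left(J,T \right)} = J - J = 0$)
$P{\left(n,V \right)} = 0$ ($P{\left(n,V \right)} = V 0 = 0$)
$P{\left(y{\left(g{\left(1,4 \right)} \right)},9 \right)} + W = 0 - 5998 = -5998$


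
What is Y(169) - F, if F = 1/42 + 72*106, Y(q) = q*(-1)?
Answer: -327643/42 ≈ -7801.0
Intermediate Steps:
Y(q) = -q
F = 320545/42 (F = 1/42 + 7632 = 320545/42 ≈ 7632.0)
Y(169) - F = -1*169 - 1*320545/42 = -169 - 320545/42 = -327643/42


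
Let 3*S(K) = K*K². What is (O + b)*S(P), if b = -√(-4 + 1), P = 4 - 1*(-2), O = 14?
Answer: 1008 - 72*I*√3 ≈ 1008.0 - 124.71*I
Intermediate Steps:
P = 6 (P = 4 + 2 = 6)
S(K) = K³/3 (S(K) = (K*K²)/3 = K³/3)
b = -I*√3 (b = -√(-3) = -I*√3 ≈ -1.732*I)
(O + b)*S(P) = (14 - I*√3)*((⅓)*6³) = (14 - I*√3)*((⅓)*216) = (14 - I*√3)*72 = 1008 - 72*I*√3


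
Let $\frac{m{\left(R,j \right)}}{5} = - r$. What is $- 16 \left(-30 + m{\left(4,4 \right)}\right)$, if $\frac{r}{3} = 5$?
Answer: $1680$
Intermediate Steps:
$r = 15$ ($r = 3 \cdot 5 = 15$)
$m{\left(R,j \right)} = -75$ ($m{\left(R,j \right)} = 5 \left(\left(-1\right) 15\right) = 5 \left(-15\right) = -75$)
$- 16 \left(-30 + m{\left(4,4 \right)}\right) = - 16 \left(-30 - 75\right) = \left(-16\right) \left(-105\right) = 1680$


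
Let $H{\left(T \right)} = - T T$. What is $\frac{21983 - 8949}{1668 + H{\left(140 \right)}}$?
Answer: $- \frac{6517}{8966} \approx -0.72686$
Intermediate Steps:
$H{\left(T \right)} = - T^{2}$
$\frac{21983 - 8949}{1668 + H{\left(140 \right)}} = \frac{21983 - 8949}{1668 - 140^{2}} = \frac{13034}{1668 - 19600} = \frac{13034}{-17932} = 13034 \left(- \frac{1}{17932}\right) = - \frac{6517}{8966}$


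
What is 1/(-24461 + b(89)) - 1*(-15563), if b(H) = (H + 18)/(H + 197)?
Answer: 108874685771/6995739 ≈ 15563.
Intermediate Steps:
b(H) = (18 + H)/(197 + H)
1/(-24461 + b(89)) - 1*(-15563) = 1/(-24461 + (18 + 89)/(197 + 89)) - 1*(-15563) = 1/(-24461 + 107/286) + 15563 = 1/(-6995739/286) + 15563 = -286/6995739 + 15563 = 108874685771/6995739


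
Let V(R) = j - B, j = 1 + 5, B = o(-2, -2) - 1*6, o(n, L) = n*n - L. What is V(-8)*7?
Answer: 42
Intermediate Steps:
o(n, L) = n**2 - L
B = 0 (B = ((-2)**2 - 1*(-2)) - 1*6 = (4 + 2) - 6 = 6 - 6 = 0)
j = 6
V(R) = 6 (V(R) = 6 - 1*0 = 6 + 0 = 6)
V(-8)*7 = 6*7 = 42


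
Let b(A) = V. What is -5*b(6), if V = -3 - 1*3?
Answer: 30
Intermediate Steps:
V = -6 (V = -3 - 3 = -6)
b(A) = -6
-5*b(6) = -5*(-6) = 30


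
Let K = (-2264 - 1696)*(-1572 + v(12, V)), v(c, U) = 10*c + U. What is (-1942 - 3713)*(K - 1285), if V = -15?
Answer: -32844437925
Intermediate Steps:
v(c, U) = U + 10*c
K = 5809320 (K = (-2264 - 1696)*(-1572 + (-15 + 10*12)) = -3960*(-1572 + (-15 + 120)) = -3960*(-1572 + 105) = -3960*(-1467) = 5809320)
(-1942 - 3713)*(K - 1285) = (-1942 - 3713)*(5809320 - 1285) = -5655*5808035 = -32844437925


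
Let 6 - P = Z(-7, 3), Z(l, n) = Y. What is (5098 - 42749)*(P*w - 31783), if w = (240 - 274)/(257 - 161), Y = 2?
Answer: 14360580863/12 ≈ 1.1967e+9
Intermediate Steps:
Z(l, n) = 2
w = -17/48 (w = -34/96 = -34*1/96 = -17/48 ≈ -0.35417)
P = 4 (P = 6 - 1*2 = 6 - 2 = 4)
(5098 - 42749)*(P*w - 31783) = (5098 - 42749)*(4*(-17/48) - 31783) = -37651*(-17/12 - 31783) = -37651*(-381413/12) = 14360580863/12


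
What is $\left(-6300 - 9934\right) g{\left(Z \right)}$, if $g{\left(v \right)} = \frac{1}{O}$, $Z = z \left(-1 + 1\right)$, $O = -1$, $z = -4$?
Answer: $16234$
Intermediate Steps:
$Z = 0$ ($Z = - 4 \left(-1 + 1\right) = \left(-4\right) 0 = 0$)
$g{\left(v \right)} = -1$ ($g{\left(v \right)} = \frac{1}{-1} = -1$)
$\left(-6300 - 9934\right) g{\left(Z \right)} = \left(-6300 - 9934\right) \left(-1\right) = \left(-16234\right) \left(-1\right) = 16234$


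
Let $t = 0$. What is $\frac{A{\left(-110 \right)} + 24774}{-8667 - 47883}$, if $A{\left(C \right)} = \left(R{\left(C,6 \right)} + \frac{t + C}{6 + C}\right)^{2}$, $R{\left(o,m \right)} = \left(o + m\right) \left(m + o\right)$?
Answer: $- \frac{63291722813}{30582240} \approx -2069.6$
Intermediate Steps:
$R{\left(o,m \right)} = \left(m + o\right)^{2}$ ($R{\left(o,m \right)} = \left(m + o\right) \left(m + o\right) = \left(m + o\right)^{2}$)
$A{\left(C \right)} = \left(\left(6 + C\right)^{2} + \frac{C}{6 + C}\right)^{2}$ ($A{\left(C \right)} = \left(\left(6 + C\right)^{2} + \frac{0 + C}{6 + C}\right)^{2} = \left(\left(6 + C\right)^{2} + \frac{C}{6 + C}\right)^{2}$)
$\frac{A{\left(-110 \right)} + 24774}{-8667 - 47883} = \frac{\frac{\left(-110 + 6 \left(6 - 110\right)^{2} - 110 \left(6 - 110\right)^{2}\right)^{2}}{\left(6 - 110\right)^{2}} + 24774}{-8667 - 47883} = \frac{\frac{\left(-110 + 6 \left(-104\right)^{2} - 110 \left(-104\right)^{2}\right)^{2}}{10816} + 24774}{-56550} = \left(\frac{\left(-110 + 6 \cdot 10816 - 1189760\right)^{2}}{10816} + 24774\right) \left(- \frac{1}{56550}\right) = \left(\frac{\left(-110 + 64896 - 1189760\right)^{2}}{10816} + 24774\right) \left(- \frac{1}{56550}\right) = \left(\frac{\left(-1124974\right)^{2}}{10816} + 24774\right) \left(- \frac{1}{56550}\right) = \left(\frac{1}{10816} \cdot 1265566500676 + 24774\right) \left(- \frac{1}{56550}\right) = \left(\frac{316391625169}{2704} + 24774\right) \left(- \frac{1}{56550}\right) = \frac{316458614065}{2704} \left(- \frac{1}{56550}\right) = - \frac{63291722813}{30582240}$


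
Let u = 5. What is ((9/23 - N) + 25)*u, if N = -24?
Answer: 5680/23 ≈ 246.96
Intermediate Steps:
((9/23 - N) + 25)*u = ((9/23 - 1*(-24)) + 25)*5 = ((9*(1/23) + 24) + 25)*5 = ((9/23 + 24) + 25)*5 = (561/23 + 25)*5 = (1136/23)*5 = 5680/23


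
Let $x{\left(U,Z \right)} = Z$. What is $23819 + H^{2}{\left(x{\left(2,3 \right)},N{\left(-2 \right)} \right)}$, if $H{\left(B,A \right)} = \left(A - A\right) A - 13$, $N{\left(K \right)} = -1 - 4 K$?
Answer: $23988$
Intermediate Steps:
$H{\left(B,A \right)} = -13$ ($H{\left(B,A \right)} = 0 A - 13 = 0 - 13 = -13$)
$23819 + H^{2}{\left(x{\left(2,3 \right)},N{\left(-2 \right)} \right)} = 23819 + \left(-13\right)^{2} = 23819 + 169 = 23988$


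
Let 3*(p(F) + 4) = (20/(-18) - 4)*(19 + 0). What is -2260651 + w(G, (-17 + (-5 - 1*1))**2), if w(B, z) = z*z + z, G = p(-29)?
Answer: -1980281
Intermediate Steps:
p(F) = -982/27 (p(F) = -4 + ((20/(-18) - 4)*(19 + 0))/3 = -4 + ((20*(-1/18) - 4)*19)/3 = -4 + ((-10/9 - 4)*19)/3 = -4 + (-46/9*19)/3 = -4 + (1/3)*(-874/9) = -4 - 874/27 = -982/27)
G = -982/27 ≈ -36.370
w(B, z) = z + z**2 (w(B, z) = z**2 + z = z + z**2)
-2260651 + w(G, (-17 + (-5 - 1*1))**2) = -2260651 + (-17 + (-5 - 1*1))**2*(1 + (-17 + (-5 - 1*1))**2) = -2260651 + (-17 + (-5 - 1))**2*(1 + (-17 + (-5 - 1))**2) = -2260651 + (-17 - 6)**2*(1 + (-17 - 6)**2) = -2260651 + (-23)**2*(1 + (-23)**2) = -2260651 + 529*(1 + 529) = -2260651 + 529*530 = -2260651 + 280370 = -1980281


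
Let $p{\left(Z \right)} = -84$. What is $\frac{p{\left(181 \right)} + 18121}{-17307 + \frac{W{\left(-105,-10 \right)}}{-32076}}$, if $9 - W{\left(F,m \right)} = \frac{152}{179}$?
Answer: $- \frac{103561311348}{99369941887} \approx -1.0422$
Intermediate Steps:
$W{\left(F,m \right)} = \frac{1459}{179}$ ($W{\left(F,m \right)} = 9 - \frac{152}{179} = \frac{1459}{179}$)
$\frac{p{\left(181 \right)} + 18121}{-17307 + \frac{W{\left(-105,-10 \right)}}{-32076}} = \frac{-84 + 18121}{-17307 + \frac{1459}{179 \left(-32076\right)}} = \frac{18037}{-17307 + \frac{1459}{179} \left(- \frac{1}{32076}\right)} = \frac{18037}{-17307 - \frac{1459}{5741604}} = \frac{18037}{- \frac{99369941887}{5741604}} = 18037 \left(- \frac{5741604}{99369941887}\right) = - \frac{103561311348}{99369941887}$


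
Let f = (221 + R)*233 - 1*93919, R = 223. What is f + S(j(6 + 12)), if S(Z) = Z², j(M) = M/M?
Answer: 9534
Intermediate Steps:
f = 9533 (f = (221 + 223)*233 - 1*93919 = 444*233 - 93919 = 103452 - 93919 = 9533)
j(M) = 1
f + S(j(6 + 12)) = 9533 + 1² = 9533 + 1 = 9534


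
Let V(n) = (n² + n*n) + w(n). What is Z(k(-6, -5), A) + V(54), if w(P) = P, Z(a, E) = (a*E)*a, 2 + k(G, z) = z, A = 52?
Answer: 8434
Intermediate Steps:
k(G, z) = -2 + z
Z(a, E) = E*a² (Z(a, E) = (E*a)*a = E*a²)
V(n) = n + 2*n² (V(n) = (n² + n*n) + n = (n² + n²) + n = 2*n² + n = n + 2*n²)
Z(k(-6, -5), A) + V(54) = 52*(-2 - 5)² + 54*(1 + 2*54) = 52*(-7)² + 54*(1 + 108) = 52*49 + 54*109 = 2548 + 5886 = 8434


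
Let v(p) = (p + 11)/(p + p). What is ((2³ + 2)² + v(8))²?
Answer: 2621161/256 ≈ 10239.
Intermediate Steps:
v(p) = (11 + p)/(2*p) (v(p) = (11 + p)/((2*p)) = (11 + p)*(1/(2*p)) = (11 + p)/(2*p))
((2³ + 2)² + v(8))² = ((2³ + 2)² + (½)*(11 + 8)/8)² = ((8 + 2)² + (½)*(⅛)*19)² = (10² + 19/16)² = (100 + 19/16)² = (1619/16)² = 2621161/256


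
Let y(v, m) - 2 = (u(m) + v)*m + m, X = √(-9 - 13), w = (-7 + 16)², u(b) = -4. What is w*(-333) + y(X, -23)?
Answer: -26902 - 23*I*√22 ≈ -26902.0 - 107.88*I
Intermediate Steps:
w = 81 (w = 9² = 81)
X = I*√22 (X = √(-22) = I*√22 ≈ 4.6904*I)
y(v, m) = 2 + m + m*(-4 + v) (y(v, m) = 2 + ((-4 + v)*m + m) = 2 + (m*(-4 + v) + m) = 2 + (m + m*(-4 + v)) = 2 + m + m*(-4 + v))
w*(-333) + y(X, -23) = 81*(-333) + (2 - 3*(-23) - 23*I*√22) = -26973 + (2 + 69 - 23*I*√22) = -26973 + (71 - 23*I*√22) = -26902 - 23*I*√22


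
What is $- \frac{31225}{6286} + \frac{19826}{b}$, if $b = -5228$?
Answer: $- \frac{35983817}{4107901} \approx -8.7597$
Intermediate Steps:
$- \frac{31225}{6286} + \frac{19826}{b} = - \frac{31225}{6286} + \frac{19826}{-5228} = \left(-31225\right) \frac{1}{6286} + 19826 \left(- \frac{1}{5228}\right) = - \frac{31225}{6286} - \frac{9913}{2614} = - \frac{35983817}{4107901}$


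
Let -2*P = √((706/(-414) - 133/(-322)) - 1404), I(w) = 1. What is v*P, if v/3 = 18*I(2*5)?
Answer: -9*I*√26762386/46 ≈ -1012.2*I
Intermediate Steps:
v = 54 (v = 3*(18*1) = 3*18 = 54)
P = -I*√26762386/276 (P = -√((706/(-414) - 133/(-322)) - 1404)/2 = -√((706*(-1/414) - 133*(-1/322)) - 1404)/2 = -√((-353/207 + 19/46) - 1404)/2 = -√(-535/414 - 1404)/2 = -I*√26762386/276 ≈ -18.744*I)
v*P = 54*(-I*√26762386/276) = -9*I*√26762386/46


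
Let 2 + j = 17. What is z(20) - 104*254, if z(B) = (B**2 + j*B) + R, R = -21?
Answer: -25737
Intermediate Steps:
j = 15 (j = -2 + 17 = 15)
z(B) = -21 + B**2 + 15*B (z(B) = (B**2 + 15*B) - 21 = -21 + B**2 + 15*B)
z(20) - 104*254 = (-21 + 20**2 + 15*20) - 104*254 = (-21 + 400 + 300) - 26416 = 679 - 26416 = -25737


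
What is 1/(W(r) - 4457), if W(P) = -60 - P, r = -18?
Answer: -1/4499 ≈ -0.00022227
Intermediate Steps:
1/(W(r) - 4457) = 1/((-60 - 1*(-18)) - 4457) = 1/((-60 + 18) - 4457) = 1/(-42 - 4457) = 1/(-4499) = -1/4499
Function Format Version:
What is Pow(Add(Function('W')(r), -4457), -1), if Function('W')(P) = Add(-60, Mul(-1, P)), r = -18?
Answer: Rational(-1, 4499) ≈ -0.00022227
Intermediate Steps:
Pow(Add(Function('W')(r), -4457), -1) = Pow(Add(Add(-60, Mul(-1, -18)), -4457), -1) = Pow(Add(Add(-60, 18), -4457), -1) = Pow(Add(-42, -4457), -1) = Pow(-4499, -1) = Rational(-1, 4499)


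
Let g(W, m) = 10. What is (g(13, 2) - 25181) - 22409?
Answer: -47580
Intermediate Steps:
(g(13, 2) - 25181) - 22409 = (10 - 25181) - 22409 = -25171 - 22409 = -47580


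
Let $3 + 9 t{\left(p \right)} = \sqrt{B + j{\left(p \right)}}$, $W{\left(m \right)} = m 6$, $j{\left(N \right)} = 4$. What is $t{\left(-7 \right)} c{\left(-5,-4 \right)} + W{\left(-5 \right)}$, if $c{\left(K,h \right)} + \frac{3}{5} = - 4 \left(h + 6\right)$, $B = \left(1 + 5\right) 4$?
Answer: $- \frac{407}{15} - \frac{86 \sqrt{7}}{45} \approx -32.19$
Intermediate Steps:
$W{\left(m \right)} = 6 m$
$B = 24$ ($B = 6 \cdot 4 = 24$)
$t{\left(p \right)} = - \frac{1}{3} + \frac{2 \sqrt{7}}{9}$ ($t{\left(p \right)} = - \frac{1}{3} + \frac{\sqrt{24 + 4}}{9} = - \frac{1}{3} + \frac{\sqrt{28}}{9} = - \frac{1}{3} + \frac{2 \sqrt{7}}{9}$)
$c{\left(K,h \right)} = - \frac{123}{5} - 4 h$ ($c{\left(K,h \right)} = - \frac{3}{5} - 4 \left(h + 6\right) = - \frac{3}{5} - 4 \left(6 + h\right) = - \frac{3}{5} - \left(24 + 4 h\right) = - \frac{123}{5} - 4 h$)
$t{\left(-7 \right)} c{\left(-5,-4 \right)} + W{\left(-5 \right)} = \left(- \frac{1}{3} + \frac{2 \sqrt{7}}{9}\right) \left(- \frac{123}{5} - -16\right) + 6 \left(-5\right) = \left(- \frac{1}{3} + \frac{2 \sqrt{7}}{9}\right) \left(- \frac{123}{5} + 16\right) - 30 = \left(- \frac{1}{3} + \frac{2 \sqrt{7}}{9}\right) \left(- \frac{43}{5}\right) - 30 = \left(\frac{43}{15} - \frac{86 \sqrt{7}}{45}\right) - 30 = - \frac{407}{15} - \frac{86 \sqrt{7}}{45}$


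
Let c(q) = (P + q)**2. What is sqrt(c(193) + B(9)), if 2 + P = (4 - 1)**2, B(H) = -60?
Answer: 2*sqrt(9985) ≈ 199.85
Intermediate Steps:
P = 7 (P = -2 + (4 - 1)**2 = -2 + 3**2 = -2 + 9 = 7)
c(q) = (7 + q)**2
sqrt(c(193) + B(9)) = sqrt((7 + 193)**2 - 60) = sqrt(200**2 - 60) = sqrt(40000 - 60) = sqrt(39940) = 2*sqrt(9985)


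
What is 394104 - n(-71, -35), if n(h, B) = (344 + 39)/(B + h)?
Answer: 41775407/106 ≈ 3.9411e+5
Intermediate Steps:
n(h, B) = 383/(B + h)
394104 - n(-71, -35) = 394104 - 383/(-35 - 71) = 394104 - 383/(-106) = 394104 - 383*(-1)/106 = 394104 - 1*(-383/106) = 394104 + 383/106 = 41775407/106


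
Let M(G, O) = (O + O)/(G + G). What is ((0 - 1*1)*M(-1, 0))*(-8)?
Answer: 0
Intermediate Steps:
M(G, O) = O/G (M(G, O) = (2*O)/((2*G)) = (2*O)*(1/(2*G)) = O/G)
((0 - 1*1)*M(-1, 0))*(-8) = ((0 - 1*1)*(0/(-1)))*(-8) = ((0 - 1)*(0*(-1)))*(-8) = -1*0*(-8) = 0*(-8) = 0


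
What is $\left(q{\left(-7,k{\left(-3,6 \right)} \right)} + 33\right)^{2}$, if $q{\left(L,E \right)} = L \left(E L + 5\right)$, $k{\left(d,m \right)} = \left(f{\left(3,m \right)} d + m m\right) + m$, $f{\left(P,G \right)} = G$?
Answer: $1378276$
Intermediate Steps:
$k{\left(d,m \right)} = m + m^{2} + d m$ ($k{\left(d,m \right)} = \left(m d + m m\right) + m = \left(d m + m^{2}\right) + m = \left(m^{2} + d m\right) + m = m + m^{2} + d m$)
$q{\left(L,E \right)} = L \left(5 + E L\right)$
$\left(q{\left(-7,k{\left(-3,6 \right)} \right)} + 33\right)^{2} = \left(- 7 \left(5 + 6 \left(1 - 3 + 6\right) \left(-7\right)\right) + 33\right)^{2} = \left(- 7 \left(5 + 6 \cdot 4 \left(-7\right)\right) + 33\right)^{2} = \left(- 7 \left(5 + 24 \left(-7\right)\right) + 33\right)^{2} = \left(- 7 \left(5 - 168\right) + 33\right)^{2} = \left(\left(-7\right) \left(-163\right) + 33\right)^{2} = \left(1141 + 33\right)^{2} = 1174^{2} = 1378276$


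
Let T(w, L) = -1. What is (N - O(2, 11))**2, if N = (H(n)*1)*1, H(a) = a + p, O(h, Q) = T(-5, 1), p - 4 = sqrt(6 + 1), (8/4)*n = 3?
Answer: 197/4 + 13*sqrt(7) ≈ 83.645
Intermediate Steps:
n = 3/2 (n = (1/2)*3 = 3/2 ≈ 1.5000)
p = 4 + sqrt(7) (p = 4 + sqrt(6 + 1) = 4 + sqrt(7) ≈ 6.6458)
O(h, Q) = -1
H(a) = 4 + a + sqrt(7) (H(a) = a + (4 + sqrt(7)) = 4 + a + sqrt(7))
N = 11/2 + sqrt(7) (N = ((4 + 3/2 + sqrt(7))*1)*1 = ((11/2 + sqrt(7))*1)*1 = (11/2 + sqrt(7))*1 = 11/2 + sqrt(7) ≈ 8.1458)
(N - O(2, 11))**2 = ((11/2 + sqrt(7)) - 1*(-1))**2 = ((11/2 + sqrt(7)) + 1)**2 = (13/2 + sqrt(7))**2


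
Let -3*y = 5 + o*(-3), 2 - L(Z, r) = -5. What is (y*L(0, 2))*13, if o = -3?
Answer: -1274/3 ≈ -424.67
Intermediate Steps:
L(Z, r) = 7 (L(Z, r) = 2 - 1*(-5) = 2 + 5 = 7)
y = -14/3 (y = -(5 - 3*(-3))/3 = -(5 + 9)/3 = -1/3*14 = -14/3 ≈ -4.6667)
(y*L(0, 2))*13 = -14/3*7*13 = -98/3*13 = -1274/3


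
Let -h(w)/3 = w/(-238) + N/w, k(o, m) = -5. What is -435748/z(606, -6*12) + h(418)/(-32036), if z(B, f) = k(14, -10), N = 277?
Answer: 694379562868591/7967673560 ≈ 87150.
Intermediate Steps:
z(B, f) = -5
h(w) = -831/w + 3*w/238 (h(w) = -3*(w/(-238) + 277/w) = -3*(w*(-1/238) + 277/w) = -3*(-w/238 + 277/w) = -3*(277/w - w/238) = -831/w + 3*w/238)
-435748/z(606, -6*12) + h(418)/(-32036) = -435748/(-5) + (-831/418 + (3/238)*418)/(-32036) = -435748*(-⅕) + (-831*1/418 + 627/119)*(-1/32036) = 435748/5 + (-831/418 + 627/119)*(-1/32036) = 435748/5 + (163197/49742)*(-1/32036) = 435748/5 - 163197/1593534712 = 694379562868591/7967673560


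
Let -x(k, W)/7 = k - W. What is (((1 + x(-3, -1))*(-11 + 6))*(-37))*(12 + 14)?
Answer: 72150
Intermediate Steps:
x(k, W) = -7*k + 7*W (x(k, W) = -7*(k - W) = -7*k + 7*W)
(((1 + x(-3, -1))*(-11 + 6))*(-37))*(12 + 14) = (((1 + (-7*(-3) + 7*(-1)))*(-11 + 6))*(-37))*(12 + 14) = (((1 + (21 - 7))*(-5))*(-37))*26 = (((1 + 14)*(-5))*(-37))*26 = ((15*(-5))*(-37))*26 = -75*(-37)*26 = 2775*26 = 72150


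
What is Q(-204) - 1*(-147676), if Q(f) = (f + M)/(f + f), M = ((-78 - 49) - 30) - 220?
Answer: 60252389/408 ≈ 1.4768e+5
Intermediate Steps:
M = -377 (M = (-127 - 30) - 220 = -157 - 220 = -377)
Q(f) = (-377 + f)/(2*f) (Q(f) = (f - 377)/(f + f) = (-377 + f)/((2*f)) = (-377 + f)*(1/(2*f)) = (-377 + f)/(2*f))
Q(-204) - 1*(-147676) = (1/2)*(-377 - 204)/(-204) - 1*(-147676) = (1/2)*(-1/204)*(-581) + 147676 = 581/408 + 147676 = 60252389/408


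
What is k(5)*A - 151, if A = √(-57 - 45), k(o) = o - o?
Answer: -151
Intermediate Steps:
k(o) = 0
A = I*√102 (A = √(-102) = I*√102 ≈ 10.1*I)
k(5)*A - 151 = 0*(I*√102) - 151 = 0 - 151 = -151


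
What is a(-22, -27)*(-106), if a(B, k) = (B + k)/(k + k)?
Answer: -2597/27 ≈ -96.185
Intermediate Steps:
a(B, k) = (B + k)/(2*k) (a(B, k) = (B + k)/((2*k)) = (B + k)*(1/(2*k)) = (B + k)/(2*k))
a(-22, -27)*(-106) = ((½)*(-22 - 27)/(-27))*(-106) = ((½)*(-1/27)*(-49))*(-106) = (49/54)*(-106) = -2597/27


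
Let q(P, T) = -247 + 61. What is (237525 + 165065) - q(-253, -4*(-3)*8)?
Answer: 402776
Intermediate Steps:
q(P, T) = -186
(237525 + 165065) - q(-253, -4*(-3)*8) = (237525 + 165065) - 1*(-186) = 402590 + 186 = 402776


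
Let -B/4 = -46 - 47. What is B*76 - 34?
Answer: 28238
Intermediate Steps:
B = 372 (B = -4*(-46 - 47) = -4*(-93) = 372)
B*76 - 34 = 372*76 - 34 = 28272 - 34 = 28238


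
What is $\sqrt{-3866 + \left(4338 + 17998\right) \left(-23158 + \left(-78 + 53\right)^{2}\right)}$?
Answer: $i \sqrt{503300954} \approx 22434.0 i$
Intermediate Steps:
$\sqrt{-3866 + \left(4338 + 17998\right) \left(-23158 + \left(-78 + 53\right)^{2}\right)} = \sqrt{-3866 + 22336 \left(-23158 + \left(-25\right)^{2}\right)} = \sqrt{-3866 + 22336 \left(-23158 + 625\right)} = \sqrt{-3866 + 22336 \left(-22533\right)} = \sqrt{-3866 - 503297088} = \sqrt{-503300954} = i \sqrt{503300954}$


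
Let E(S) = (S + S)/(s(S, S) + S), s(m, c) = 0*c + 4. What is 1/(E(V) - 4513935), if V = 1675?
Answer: -1679/7578893515 ≈ -2.2154e-7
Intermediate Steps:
s(m, c) = 4 (s(m, c) = 0 + 4 = 4)
E(S) = 2*S/(4 + S) (E(S) = (S + S)/(4 + S) = (2*S)/(4 + S) = 2*S/(4 + S))
1/(E(V) - 4513935) = 1/(2*1675/(4 + 1675) - 4513935) = 1/(2*1675/1679 - 4513935) = 1/(2*1675*(1/1679) - 4513935) = 1/(3350/1679 - 4513935) = 1/(-7578893515/1679) = -1679/7578893515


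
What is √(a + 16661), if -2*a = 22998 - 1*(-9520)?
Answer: √402 ≈ 20.050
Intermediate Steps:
a = -16259 (a = -(22998 - 1*(-9520))/2 = -(22998 + 9520)/2 = -½*32518 = -16259)
√(a + 16661) = √(-16259 + 16661) = √402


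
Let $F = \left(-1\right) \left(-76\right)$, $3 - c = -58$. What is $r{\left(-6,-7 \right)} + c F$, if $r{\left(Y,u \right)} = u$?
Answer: $4629$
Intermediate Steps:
$c = 61$ ($c = 3 - -58 = 3 + 58 = 61$)
$F = 76$
$r{\left(-6,-7 \right)} + c F = -7 + 61 \cdot 76 = -7 + 4636 = 4629$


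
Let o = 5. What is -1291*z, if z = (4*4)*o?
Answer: -103280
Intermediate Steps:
z = 80 (z = (4*4)*5 = 16*5 = 80)
-1291*z = -1291*80 = -103280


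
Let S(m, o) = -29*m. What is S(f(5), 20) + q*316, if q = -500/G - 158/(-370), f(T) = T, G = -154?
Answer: 14471703/14245 ≈ 1015.9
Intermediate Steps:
q = 52333/14245 (q = -500/(-154) - 158/(-370) = -500*(-1/154) - 158*(-1/370) = 250/77 + 79/185 = 52333/14245 ≈ 3.6738)
S(f(5), 20) + q*316 = -29*5 + (52333/14245)*316 = -145 + 16537228/14245 = 14471703/14245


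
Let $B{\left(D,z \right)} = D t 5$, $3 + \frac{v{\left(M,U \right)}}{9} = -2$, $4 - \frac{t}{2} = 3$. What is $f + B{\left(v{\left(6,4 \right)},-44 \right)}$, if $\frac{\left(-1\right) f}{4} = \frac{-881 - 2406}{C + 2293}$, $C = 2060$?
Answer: $- \frac{1945702}{4353} \approx -446.98$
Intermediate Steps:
$t = 2$ ($t = 8 - 6 = 2$)
$v{\left(M,U \right)} = -45$ ($v{\left(M,U \right)} = -27 + 9 \left(-2\right) = -27 - 18 = -45$)
$B{\left(D,z \right)} = 10 D$ ($B{\left(D,z \right)} = D 2 \cdot 5 = 2 D 5 = 10 D$)
$f = \frac{13148}{4353}$ ($f = - 4 \frac{-881 - 2406}{2060 + 2293} = - 4 \left(- \frac{3287}{4353}\right) = - 4 \left(\left(-3287\right) \frac{1}{4353}\right) = \left(-4\right) \left(- \frac{3287}{4353}\right) = \frac{13148}{4353} \approx 3.0204$)
$f + B{\left(v{\left(6,4 \right)},-44 \right)} = \frac{13148}{4353} + 10 \left(-45\right) = \frac{13148}{4353} - 450 = - \frac{1945702}{4353}$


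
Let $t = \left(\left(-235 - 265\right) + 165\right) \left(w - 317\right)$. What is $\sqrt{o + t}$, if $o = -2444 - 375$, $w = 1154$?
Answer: $i \sqrt{283214} \approx 532.18 i$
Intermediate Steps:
$t = -280395$ ($t = \left(\left(-235 - 265\right) + 165\right) \left(1154 - 317\right) = \left(\left(-235 - 265\right) + 165\right) 837 = \left(-500 + 165\right) 837 = \left(-335\right) 837 = -280395$)
$o = -2819$ ($o = -2444 - 375 = -2819$)
$\sqrt{o + t} = \sqrt{-2819 - 280395} = \sqrt{-283214} = i \sqrt{283214}$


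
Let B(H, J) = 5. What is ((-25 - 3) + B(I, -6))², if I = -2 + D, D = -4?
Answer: 529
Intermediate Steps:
I = -6 (I = -2 - 4 = -6)
((-25 - 3) + B(I, -6))² = ((-25 - 3) + 5)² = (-28 + 5)² = (-23)² = 529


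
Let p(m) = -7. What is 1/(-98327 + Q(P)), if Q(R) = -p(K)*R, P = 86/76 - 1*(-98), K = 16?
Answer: -38/3710057 ≈ -1.0242e-5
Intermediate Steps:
P = 3767/38 (P = 86*(1/76) + 98 = 43/38 + 98 = 3767/38 ≈ 99.132)
Q(R) = 7*R (Q(R) = -(-7)*R = 7*R)
1/(-98327 + Q(P)) = 1/(-98327 + 7*(3767/38)) = 1/(-98327 + 26369/38) = 1/(-3710057/38) = -38/3710057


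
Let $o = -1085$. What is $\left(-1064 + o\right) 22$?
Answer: $-47278$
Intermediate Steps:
$\left(-1064 + o\right) 22 = \left(-1064 - 1085\right) 22 = \left(-2149\right) 22 = -47278$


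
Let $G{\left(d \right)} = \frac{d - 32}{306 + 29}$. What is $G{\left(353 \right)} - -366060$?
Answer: $\frac{122630421}{335} \approx 3.6606 \cdot 10^{5}$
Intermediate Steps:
$G{\left(d \right)} = - \frac{32}{335} + \frac{d}{335}$ ($G{\left(d \right)} = \frac{-32 + d}{335} = \left(-32 + d\right) \frac{1}{335} = - \frac{32}{335} + \frac{d}{335}$)
$G{\left(353 \right)} - -366060 = \left(- \frac{32}{335} + \frac{1}{335} \cdot 353\right) - -366060 = \left(- \frac{32}{335} + \frac{353}{335}\right) + 366060 = \frac{321}{335} + 366060 = \frac{122630421}{335}$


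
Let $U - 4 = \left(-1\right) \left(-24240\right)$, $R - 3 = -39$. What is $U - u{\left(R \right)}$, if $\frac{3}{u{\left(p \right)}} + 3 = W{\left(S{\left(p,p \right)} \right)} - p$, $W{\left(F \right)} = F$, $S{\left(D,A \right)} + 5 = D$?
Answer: $\frac{193955}{8} \approx 24244.0$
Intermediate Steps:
$R = -36$ ($R = 3 - 39 = -36$)
$S{\left(D,A \right)} = -5 + D$
$u{\left(p \right)} = - \frac{3}{8}$ ($u{\left(p \right)} = \frac{3}{-3 + \left(\left(-5 + p\right) - p\right)} = \frac{3}{-3 - 5} = \frac{3}{-8} = 3 \left(- \frac{1}{8}\right) = - \frac{3}{8}$)
$U = 24244$ ($U = 4 - -24240 = 4 + 24240 = 24244$)
$U - u{\left(R \right)} = 24244 - - \frac{3}{8} = 24244 + \frac{3}{8} = \frac{193955}{8}$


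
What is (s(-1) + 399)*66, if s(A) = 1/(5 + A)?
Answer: 52701/2 ≈ 26351.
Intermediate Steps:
(s(-1) + 399)*66 = (1/(5 - 1) + 399)*66 = (1/4 + 399)*66 = (¼ + 399)*66 = (1597/4)*66 = 52701/2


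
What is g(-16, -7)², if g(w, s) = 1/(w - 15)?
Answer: 1/961 ≈ 0.0010406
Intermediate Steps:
g(w, s) = 1/(-15 + w)
g(-16, -7)² = (1/(-15 - 16))² = (1/(-31))² = (-1/31)² = 1/961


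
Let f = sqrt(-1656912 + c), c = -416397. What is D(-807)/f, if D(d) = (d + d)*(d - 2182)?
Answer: -229726*I*sqrt(2073309)/98729 ≈ -3350.4*I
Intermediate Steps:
D(d) = 2*d*(-2182 + d) (D(d) = (2*d)*(-2182 + d) = 2*d*(-2182 + d))
f = I*sqrt(2073309) (f = sqrt(-1656912 - 416397) = sqrt(-2073309) = I*sqrt(2073309) ≈ 1439.9*I)
D(-807)/f = (2*(-807)*(-2182 - 807))/((I*sqrt(2073309))) = (2*(-807)*(-2989))*(-I*sqrt(2073309)/2073309) = 4824246*(-I*sqrt(2073309)/2073309) = -229726*I*sqrt(2073309)/98729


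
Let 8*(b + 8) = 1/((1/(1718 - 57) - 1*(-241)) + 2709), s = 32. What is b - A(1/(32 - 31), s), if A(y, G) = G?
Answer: -1567982659/39199608 ≈ -40.000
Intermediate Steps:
b = -313595203/39199608 (b = -8 + 1/(8*((1/(1718 - 57) - 1*(-241)) + 2709)) = -8 + 1/(8*((1/1661 + 241) + 2709)) = -8 + 1/(8*(400302/1661 + 2709)) = -8 + 1/(8*(4899951/1661)) = -8 + (⅛)*(1661/4899951) = -8 + 1661/39199608 = -313595203/39199608 ≈ -8.0000)
b - A(1/(32 - 31), s) = -313595203/39199608 - 1*32 = -313595203/39199608 - 32 = -1567982659/39199608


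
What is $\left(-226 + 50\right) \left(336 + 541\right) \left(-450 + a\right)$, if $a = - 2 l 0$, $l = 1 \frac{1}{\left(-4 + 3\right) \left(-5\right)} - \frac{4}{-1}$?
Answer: $69458400$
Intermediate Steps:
$l = \frac{21}{5}$ ($l = 1 \frac{1}{\left(-1\right) \left(-5\right)} - -4 = 1 \cdot \frac{1}{5} + 4 = \frac{1}{5} + 4 = \frac{21}{5} \approx 4.2$)
$a = 0$ ($a = \left(-2\right) \frac{21}{5} \cdot 0 = \left(- \frac{42}{5}\right) 0 = 0$)
$\left(-226 + 50\right) \left(336 + 541\right) \left(-450 + a\right) = \left(-226 + 50\right) \left(336 + 541\right) \left(-450 + 0\right) = \left(-176\right) 877 \left(-450\right) = \left(-154352\right) \left(-450\right) = 69458400$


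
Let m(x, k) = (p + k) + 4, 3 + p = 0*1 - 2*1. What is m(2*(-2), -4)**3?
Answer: -125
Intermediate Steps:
p = -5 (p = -3 + (0*1 - 2*1) = -3 + (0 - 2) = -3 - 2 = -5)
m(x, k) = -1 + k (m(x, k) = (-5 + k) + 4 = -1 + k)
m(2*(-2), -4)**3 = (-1 - 4)**3 = (-5)**3 = -125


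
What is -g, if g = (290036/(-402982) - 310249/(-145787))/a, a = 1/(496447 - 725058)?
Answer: 9457783859522823/29374768417 ≈ 3.2197e+5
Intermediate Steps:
a = -1/228611 (a = 1/(-228611) = -1/228611 ≈ -4.3742e-6)
g = -9457783859522823/29374768417 (g = (290036/(-402982) - 310249/(-145787))/(-1/228611) = (290036*(-1/402982) - 310249*(-1/145787))*(-228611) = (-145018/201491 + 310249/145787)*(-228611) = (41370642093/29374768417)*(-228611) = -9457783859522823/29374768417 ≈ -3.2197e+5)
-g = -1*(-9457783859522823/29374768417) = 9457783859522823/29374768417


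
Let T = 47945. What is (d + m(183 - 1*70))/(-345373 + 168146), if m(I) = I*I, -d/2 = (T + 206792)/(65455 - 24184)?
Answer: -526479925/7314335517 ≈ -0.071979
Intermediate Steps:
d = -509474/41271 (d = -2*(47945 + 206792)/(65455 - 24184) = -509474/41271 ≈ -12.345)
m(I) = I²
(d + m(183 - 1*70))/(-345373 + 168146) = (-509474/41271 + (183 - 1*70)²)/(-345373 + 168146) = (-509474/41271 + (183 - 70)²)/(-177227) = (-509474/41271 + 113²)*(-1/177227) = (-509474/41271 + 12769)*(-1/177227) = (526479925/41271)*(-1/177227) = -526479925/7314335517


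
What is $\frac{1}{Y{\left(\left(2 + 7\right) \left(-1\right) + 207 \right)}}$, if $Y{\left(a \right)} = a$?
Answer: $\frac{1}{198} \approx 0.0050505$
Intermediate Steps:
$\frac{1}{Y{\left(\left(2 + 7\right) \left(-1\right) + 207 \right)}} = \frac{1}{\left(2 + 7\right) \left(-1\right) + 207} = \frac{1}{9 \left(-1\right) + 207} = \frac{1}{-9 + 207} = \frac{1}{198}$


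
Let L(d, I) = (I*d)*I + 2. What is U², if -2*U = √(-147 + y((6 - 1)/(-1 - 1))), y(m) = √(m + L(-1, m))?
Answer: -147/4 + 3*I*√3/8 ≈ -36.75 + 0.64952*I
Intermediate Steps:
L(d, I) = 2 + d*I² (L(d, I) = d*I² + 2 = 2 + d*I²)
y(m) = √(2 + m - m²) (y(m) = √(m + (2 - m²)) = √(2 + m - m²))
U = -√(-147 + 3*I*√3/2)/2 (U = -√(-147 + √(2 + (6 - 1)/(-1 - 1) - ((6 - 1)/(-1 - 1))²))/2 = -√(-147 + √(2 + 5/(-2) - (5/(-2))²))/2 = -√(-147 + √(2 + 5*(-½) - (5*(-½))²))/2 = -√(-147 + √(2 - 5/2 - (-5/2)²))/2 = -√(-147 + √(2 - 5/2 - 1*25/4))/2 = -√(-147 + √(2 - 5/2 - 25/4))/2 = -√(-147 + √(-27/4))/2 = -√(-147 + 3*I*√3/2)/2 ≈ -0.053569 - 6.0624*I)
U² = (-√(-588 + 6*I*√3)/4)² = -147/4 + 3*I*√3/8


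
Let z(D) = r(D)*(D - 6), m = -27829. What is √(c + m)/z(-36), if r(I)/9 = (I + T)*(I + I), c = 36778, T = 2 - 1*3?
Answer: -√8949/1006992 ≈ -9.3942e-5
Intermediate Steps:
T = -1 (T = 2 - 3 = -1)
r(I) = 18*I*(-1 + I) (r(I) = 9*((I - 1)*(I + I)) = 9*((-1 + I)*(2*I)) = 9*(2*I*(-1 + I)) = 18*I*(-1 + I))
z(D) = 18*D*(-1 + D)*(-6 + D) (z(D) = (18*D*(-1 + D))*(D - 6) = (18*D*(-1 + D))*(-6 + D) = 18*D*(-1 + D)*(-6 + D))
√(c + m)/z(-36) = √(36778 - 27829)/((18*(-36)*(-1 - 36)*(-6 - 36))) = √8949/((18*(-36)*(-37)*(-42))) = √8949/(-1006992) = √8949*(-1/1006992) = -√8949/1006992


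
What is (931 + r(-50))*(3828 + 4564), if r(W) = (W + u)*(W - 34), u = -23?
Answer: 59272696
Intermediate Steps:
r(W) = (-34 + W)*(-23 + W) (r(W) = (W - 23)*(W - 34) = (-23 + W)*(-34 + W) = (-34 + W)*(-23 + W))
(931 + r(-50))*(3828 + 4564) = (931 + (782 + (-50)**2 - 57*(-50)))*(3828 + 4564) = (931 + (782 + 2500 + 2850))*8392 = (931 + 6132)*8392 = 7063*8392 = 59272696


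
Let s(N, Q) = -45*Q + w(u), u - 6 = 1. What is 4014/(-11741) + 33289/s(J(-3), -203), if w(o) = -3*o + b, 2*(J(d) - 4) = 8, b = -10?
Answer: 354302693/106890064 ≈ 3.3146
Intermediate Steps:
J(d) = 8 (J(d) = 4 + (1/2)*8 = 4 + 4 = 8)
u = 7 (u = 6 + 1 = 7)
w(o) = -10 - 3*o (w(o) = -3*o - 10 = -10 - 3*o)
s(N, Q) = -31 - 45*Q (s(N, Q) = -45*Q + (-10 - 3*7) = -45*Q + (-10 - 21) = -45*Q - 31 = -31 - 45*Q)
4014/(-11741) + 33289/s(J(-3), -203) = 4014/(-11741) + 33289/(-31 - 45*(-203)) = 4014*(-1/11741) + 33289/(-31 + 9135) = -4014/11741 + 33289/9104 = 354302693/106890064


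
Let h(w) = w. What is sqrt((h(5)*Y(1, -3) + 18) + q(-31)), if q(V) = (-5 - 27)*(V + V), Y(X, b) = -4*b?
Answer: sqrt(2062) ≈ 45.409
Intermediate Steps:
q(V) = -64*V
sqrt((h(5)*Y(1, -3) + 18) + q(-31)) = sqrt((5*(-4*(-3)) + 18) - 64*(-31)) = sqrt((5*12 + 18) + 1984) = sqrt((60 + 18) + 1984) = sqrt(78 + 1984) = sqrt(2062)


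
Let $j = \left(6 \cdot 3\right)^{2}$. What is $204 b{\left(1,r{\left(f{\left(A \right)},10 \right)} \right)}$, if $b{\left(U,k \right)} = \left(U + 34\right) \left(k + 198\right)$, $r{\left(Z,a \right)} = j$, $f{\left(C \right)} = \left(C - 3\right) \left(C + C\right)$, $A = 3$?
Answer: $3727080$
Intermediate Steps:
$f{\left(C \right)} = 2 C \left(-3 + C\right)$ ($f{\left(C \right)} = \left(-3 + C\right) 2 C = 2 C \left(-3 + C\right)$)
$j = 324$ ($j = 18^{2} = 324$)
$r{\left(Z,a \right)} = 324$
$b{\left(U,k \right)} = \left(34 + U\right) \left(198 + k\right)$
$204 b{\left(1,r{\left(f{\left(A \right)},10 \right)} \right)} = 204 \left(6732 + 34 \cdot 324 + 198 \cdot 1 + 1 \cdot 324\right) = 204 \left(6732 + 11016 + 198 + 324\right) = 204 \cdot 18270 = 3727080$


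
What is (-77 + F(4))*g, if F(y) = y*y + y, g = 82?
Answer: -4674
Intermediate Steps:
F(y) = y + y**2 (F(y) = y**2 + y = y + y**2)
(-77 + F(4))*g = (-77 + 4*(1 + 4))*82 = (-77 + 4*5)*82 = (-77 + 20)*82 = -57*82 = -4674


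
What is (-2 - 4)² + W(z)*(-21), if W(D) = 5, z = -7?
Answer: -69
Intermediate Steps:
(-2 - 4)² + W(z)*(-21) = (-2 - 4)² + 5*(-21) = (-6)² - 105 = 36 - 105 = -69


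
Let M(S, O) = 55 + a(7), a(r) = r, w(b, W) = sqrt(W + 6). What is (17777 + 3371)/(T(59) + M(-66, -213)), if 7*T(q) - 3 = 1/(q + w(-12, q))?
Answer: 220995690636/652401671 + 148036*sqrt(65)/652401671 ≈ 338.74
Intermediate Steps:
w(b, W) = sqrt(6 + W)
T(q) = 3/7 + 1/(7*(q + sqrt(6 + q)))
M(S, O) = 62 (M(S, O) = 55 + 7 = 62)
(17777 + 3371)/(T(59) + M(-66, -213)) = (17777 + 3371)/((1 + 3*59 + 3*sqrt(6 + 59))/(7*(59 + sqrt(6 + 59))) + 62) = 21148/((1 + 177 + 3*sqrt(65))/(7*(59 + sqrt(65))) + 62) = 21148/((178 + 3*sqrt(65))/(7*(59 + sqrt(65))) + 62) = 21148/(62 + (178 + 3*sqrt(65))/(7*(59 + sqrt(65))))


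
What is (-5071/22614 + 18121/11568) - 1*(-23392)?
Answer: 1019944855625/43599792 ≈ 23393.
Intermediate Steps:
(-5071/22614 + 18121/11568) - 1*(-23392) = (-5071*1/22614 + 18121*(1/11568)) + 23392 = (-5071/22614 + 18121/11568) + 23392 = 58521161/43599792 + 23392 = 1019944855625/43599792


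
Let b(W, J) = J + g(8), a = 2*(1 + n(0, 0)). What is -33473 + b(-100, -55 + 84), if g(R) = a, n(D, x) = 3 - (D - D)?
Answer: -33436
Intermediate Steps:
n(D, x) = 3 (n(D, x) = 3 - 1*0 = 3 + 0 = 3)
a = 8 (a = 2*(1 + 3) = 2*4 = 8)
g(R) = 8
b(W, J) = 8 + J (b(W, J) = J + 8 = 8 + J)
-33473 + b(-100, -55 + 84) = -33473 + (8 + (-55 + 84)) = -33473 + (8 + 29) = -33473 + 37 = -33436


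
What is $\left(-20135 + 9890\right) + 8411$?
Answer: $-1834$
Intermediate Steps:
$\left(-20135 + 9890\right) + 8411 = -10245 + 8411 = -1834$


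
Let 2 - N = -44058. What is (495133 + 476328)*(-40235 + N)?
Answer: 3715838325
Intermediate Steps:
N = 44060 (N = 2 - 1*(-44058) = 2 + 44058 = 44060)
(495133 + 476328)*(-40235 + N) = (495133 + 476328)*(-40235 + 44060) = 971461*3825 = 3715838325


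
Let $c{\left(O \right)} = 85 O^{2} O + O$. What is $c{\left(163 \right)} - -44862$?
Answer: $368158520$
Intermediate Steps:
$c{\left(O \right)} = O + 85 O^{3}$ ($c{\left(O \right)} = 85 O^{3} + O = O + 85 O^{3}$)
$c{\left(163 \right)} - -44862 = \left(163 + 85 \cdot 163^{3}\right) - -44862 = \left(163 + 85 \cdot 4330747\right) + 44862 = \left(163 + 368113495\right) + 44862 = 368113658 + 44862 = 368158520$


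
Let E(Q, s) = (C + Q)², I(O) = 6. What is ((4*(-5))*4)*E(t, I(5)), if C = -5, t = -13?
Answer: -25920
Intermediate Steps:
E(Q, s) = (-5 + Q)²
((4*(-5))*4)*E(t, I(5)) = ((4*(-5))*4)*(-5 - 13)² = -20*4*(-18)² = -80*324 = -25920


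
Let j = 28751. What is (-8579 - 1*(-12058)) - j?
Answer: -25272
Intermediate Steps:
(-8579 - 1*(-12058)) - j = (-8579 - 1*(-12058)) - 1*28751 = (-8579 + 12058) - 28751 = 3479 - 28751 = -25272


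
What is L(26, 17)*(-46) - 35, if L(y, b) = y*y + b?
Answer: -31913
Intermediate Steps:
L(y, b) = b + y² (L(y, b) = y² + b = b + y²)
L(26, 17)*(-46) - 35 = (17 + 26²)*(-46) - 35 = (17 + 676)*(-46) - 35 = 693*(-46) - 35 = -31878 - 35 = -31913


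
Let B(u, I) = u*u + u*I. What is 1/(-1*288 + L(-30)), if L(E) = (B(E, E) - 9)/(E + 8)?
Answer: -22/8127 ≈ -0.0027070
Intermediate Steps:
B(u, I) = u² + I*u
L(E) = (-9 + 2*E²)/(8 + E) (L(E) = (E*(E + E) - 9)/(E + 8) = (E*(2*E) - 9)/(8 + E) = (2*E² - 9)/(8 + E) = (-9 + 2*E²)/(8 + E))
1/(-1*288 + L(-30)) = 1/(-1*288 + (-9 + 2*(-30)²)/(8 - 30)) = 1/(-288 + (-9 + 2*900)/(-22)) = 1/(-288 - (-9 + 1800)/22) = 1/(-288 - 1/22*1791) = 1/(-288 - 1791/22) = 1/(-8127/22) = -22/8127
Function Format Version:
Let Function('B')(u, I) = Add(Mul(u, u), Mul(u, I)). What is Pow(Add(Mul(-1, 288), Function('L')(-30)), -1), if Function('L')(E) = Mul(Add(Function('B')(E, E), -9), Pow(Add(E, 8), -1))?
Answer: Rational(-22, 8127) ≈ -0.0027070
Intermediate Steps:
Function('B')(u, I) = Add(Pow(u, 2), Mul(I, u))
Function('L')(E) = Mul(Pow(Add(8, E), -1), Add(-9, Mul(2, Pow(E, 2)))) (Function('L')(E) = Mul(Add(Mul(E, Add(E, E)), -9), Pow(Add(E, 8), -1)) = Mul(Add(Mul(E, Mul(2, E)), -9), Pow(Add(8, E), -1)) = Mul(Add(Mul(2, Pow(E, 2)), -9), Pow(Add(8, E), -1)) = Mul(Add(-9, Mul(2, Pow(E, 2))), Pow(Add(8, E), -1)) = Mul(Pow(Add(8, E), -1), Add(-9, Mul(2, Pow(E, 2)))))
Pow(Add(Mul(-1, 288), Function('L')(-30)), -1) = Pow(Add(Mul(-1, 288), Mul(Pow(Add(8, -30), -1), Add(-9, Mul(2, Pow(-30, 2))))), -1) = Pow(Add(-288, Mul(Pow(-22, -1), Add(-9, Mul(2, 900)))), -1) = Pow(Add(-288, Mul(Rational(-1, 22), Add(-9, 1800))), -1) = Pow(Add(-288, Mul(Rational(-1, 22), 1791)), -1) = Pow(Add(-288, Rational(-1791, 22)), -1) = Pow(Rational(-8127, 22), -1) = Rational(-22, 8127)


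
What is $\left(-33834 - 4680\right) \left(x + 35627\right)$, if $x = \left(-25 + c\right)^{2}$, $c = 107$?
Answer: $-1631106414$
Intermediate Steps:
$x = 6724$ ($x = \left(-25 + 107\right)^{2} = 82^{2} = 6724$)
$\left(-33834 - 4680\right) \left(x + 35627\right) = \left(-33834 - 4680\right) \left(6724 + 35627\right) = \left(-38514\right) 42351 = -1631106414$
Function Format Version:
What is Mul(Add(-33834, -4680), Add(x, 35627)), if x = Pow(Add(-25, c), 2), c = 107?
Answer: -1631106414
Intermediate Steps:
x = 6724 (x = Pow(Add(-25, 107), 2) = Pow(82, 2) = 6724)
Mul(Add(-33834, -4680), Add(x, 35627)) = Mul(Add(-33834, -4680), Add(6724, 35627)) = Mul(-38514, 42351) = -1631106414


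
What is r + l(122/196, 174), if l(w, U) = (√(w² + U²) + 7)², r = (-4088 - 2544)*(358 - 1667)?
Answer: 83666334973/9604 + 5*√11630977/7 ≈ 8.7140e+6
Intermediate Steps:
r = 8681288 (r = -6632*(-1309) = 8681288)
l(w, U) = (7 + √(U² + w²))² (l(w, U) = (√(U² + w²) + 7)² = (7 + √(U² + w²))²)
r + l(122/196, 174) = 8681288 + (7 + √(174² + (122/196)²))² = 8681288 + (7 + √(30276 + (122*(1/196))²))² = 8681288 + (7 + √(30276 + (61/98)²))² = 8681288 + (7 + √(30276 + 3721/9604))² = 8681288 + (7 + √(290774425/9604))² = 8681288 + (7 + 5*√11630977/98)²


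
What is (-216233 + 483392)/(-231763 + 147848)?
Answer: -267159/83915 ≈ -3.1837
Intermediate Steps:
(-216233 + 483392)/(-231763 + 147848) = 267159/(-83915) = 267159*(-1/83915) = -267159/83915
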